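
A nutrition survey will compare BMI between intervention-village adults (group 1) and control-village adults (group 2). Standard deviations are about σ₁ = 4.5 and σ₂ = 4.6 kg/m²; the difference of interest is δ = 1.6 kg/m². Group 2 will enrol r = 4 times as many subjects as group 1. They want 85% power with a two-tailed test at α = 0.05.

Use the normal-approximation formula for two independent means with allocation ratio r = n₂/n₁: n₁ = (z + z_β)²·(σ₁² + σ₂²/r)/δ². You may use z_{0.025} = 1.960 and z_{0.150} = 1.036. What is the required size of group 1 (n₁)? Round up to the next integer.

n₁ = (z_{α/2} + z_β)² · (σ₁² + σ₂²/r) / δ²
   = (1.960 + 1.036)² · (4.5² + 4.6²/4) / 1.6²
   = 8.9760 · (20.25 + 5.29) / 2.56
   = 8.9760 · 25.54 / 2.56
   = 89.55
Round up → n₁ = 90; n₂ = r·n₁ = 4 × 90 = 360.

n₁ = 90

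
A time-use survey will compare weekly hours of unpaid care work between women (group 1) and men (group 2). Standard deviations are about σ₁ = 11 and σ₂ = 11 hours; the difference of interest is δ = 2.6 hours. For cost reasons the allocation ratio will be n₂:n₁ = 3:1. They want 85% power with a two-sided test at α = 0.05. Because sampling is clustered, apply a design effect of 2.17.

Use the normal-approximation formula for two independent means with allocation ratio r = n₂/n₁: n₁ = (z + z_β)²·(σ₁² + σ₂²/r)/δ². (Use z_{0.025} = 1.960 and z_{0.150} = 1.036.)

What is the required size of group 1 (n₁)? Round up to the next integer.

n₁ = 465

n₁ = (z_{α/2} + z_β)² · (σ₁² + σ₂²/r) / δ²
   = (1.960 + 1.036)² · (11² + 11²/3) / 2.6²
   = 8.9760 · (121 + 40.3333) / 6.76
   = 8.9760 · 161.3333 / 6.76
   = 214.22
Design effect: 2.17 × 214.22 = 464.86.
Round up → n₁ = 465; n₂ = r·n₁ = 3 × 465 = 1395.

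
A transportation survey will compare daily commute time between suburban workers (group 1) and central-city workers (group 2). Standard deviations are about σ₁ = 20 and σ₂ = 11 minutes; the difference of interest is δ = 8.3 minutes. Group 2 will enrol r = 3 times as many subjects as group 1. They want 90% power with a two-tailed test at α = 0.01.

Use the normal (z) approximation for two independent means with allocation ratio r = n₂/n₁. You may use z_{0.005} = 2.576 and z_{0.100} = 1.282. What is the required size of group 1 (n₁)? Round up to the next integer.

n₁ = 96

n₁ = (z_{α/2} + z_β)² · (σ₁² + σ₂²/r) / δ²
   = (2.576 + 1.282)² · (20² + 11²/3) / 8.3²
   = 14.8842 · (400 + 40.3333) / 68.89
   = 14.8842 · 440.3333 / 68.89
   = 95.14
Round up → n₁ = 96; n₂ = r·n₁ = 3 × 96 = 288.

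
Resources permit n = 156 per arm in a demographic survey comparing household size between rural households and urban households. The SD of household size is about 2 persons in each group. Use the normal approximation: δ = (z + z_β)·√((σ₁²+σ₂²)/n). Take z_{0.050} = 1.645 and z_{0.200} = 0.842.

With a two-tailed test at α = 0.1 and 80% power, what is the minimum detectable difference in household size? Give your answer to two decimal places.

δ = (z_{α/2} + z_β) · √((σ₁²+σ₂²)/n)
  = (1.645 + 0.842) · √(8/156)
  = 2.487 · √0.05128
  = 2.487 · 0.2265
  = 0.5632

Minimum detectable difference ≈ 0.56 persons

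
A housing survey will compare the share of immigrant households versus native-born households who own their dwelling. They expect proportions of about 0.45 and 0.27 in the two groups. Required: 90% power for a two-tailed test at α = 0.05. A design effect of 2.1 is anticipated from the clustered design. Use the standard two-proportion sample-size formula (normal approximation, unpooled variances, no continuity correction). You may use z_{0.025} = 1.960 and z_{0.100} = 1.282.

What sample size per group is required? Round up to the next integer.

n = (z_{α/2} + z_β)² · [p₁(1−p₁) + p₂(1−p₂)] / (p₁ − p₂)²
  = (1.960 + 1.282)² · (0.45·0.55 + 0.27·0.73) / (0.18)²
  = (3.242)² · (0.2475 + 0.1971) / 0.0324
  = 10.5106 · 0.4446 / 0.0324
  = 144.23
Design effect: 2.1 × 144.23 = 302.88.
Round up → n = 303 per group.

n = 303 per group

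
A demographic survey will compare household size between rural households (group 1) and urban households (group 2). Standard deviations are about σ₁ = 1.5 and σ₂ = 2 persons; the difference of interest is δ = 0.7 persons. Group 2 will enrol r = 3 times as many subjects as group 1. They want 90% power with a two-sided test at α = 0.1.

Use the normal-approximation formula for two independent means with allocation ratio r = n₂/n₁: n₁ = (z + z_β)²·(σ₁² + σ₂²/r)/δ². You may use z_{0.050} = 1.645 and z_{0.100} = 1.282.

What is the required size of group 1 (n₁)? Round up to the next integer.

n₁ = 63

n₁ = (z_{α/2} + z_β)² · (σ₁² + σ₂²/r) / δ²
   = (1.645 + 1.282)² · (1.5² + 2²/3) / 0.7²
   = 8.5673 · (2.25 + 1.3333) / 0.49
   = 8.5673 · 3.5833 / 0.49
   = 62.65
Round up → n₁ = 63; n₂ = r·n₁ = 3 × 63 = 189.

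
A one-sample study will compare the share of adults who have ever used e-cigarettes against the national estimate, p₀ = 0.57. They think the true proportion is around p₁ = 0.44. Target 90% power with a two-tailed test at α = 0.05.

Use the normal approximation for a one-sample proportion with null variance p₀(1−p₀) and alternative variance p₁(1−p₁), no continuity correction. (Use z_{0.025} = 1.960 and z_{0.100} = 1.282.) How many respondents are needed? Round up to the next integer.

n = 153

n = [z_{α/2}·√(p₀q₀) + z_β·√(p₁q₁)]² / (p₁ − p₀)²
  = [1.960·√(0.57·0.43) + 1.282·√(0.44·0.56)]² / (-0.13)²
  = [1.960·0.4951 + 1.282·0.4964]² / 0.0169
  = [1.6067]² / 0.0169
  = 152.75
Round up → n = 153.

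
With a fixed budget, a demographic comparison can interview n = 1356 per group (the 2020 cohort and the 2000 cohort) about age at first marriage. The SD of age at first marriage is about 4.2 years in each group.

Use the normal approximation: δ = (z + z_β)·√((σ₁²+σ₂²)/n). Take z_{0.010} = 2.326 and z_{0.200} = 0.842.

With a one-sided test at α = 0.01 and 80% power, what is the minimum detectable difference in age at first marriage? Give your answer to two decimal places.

Minimum detectable difference ≈ 0.51 years

δ = (z_α + z_β) · √((σ₁²+σ₂²)/n)
  = (2.326 + 0.842) · √(35.28/1356)
  = 3.168 · √0.02602
  = 3.168 · 0.1613
  = 0.5110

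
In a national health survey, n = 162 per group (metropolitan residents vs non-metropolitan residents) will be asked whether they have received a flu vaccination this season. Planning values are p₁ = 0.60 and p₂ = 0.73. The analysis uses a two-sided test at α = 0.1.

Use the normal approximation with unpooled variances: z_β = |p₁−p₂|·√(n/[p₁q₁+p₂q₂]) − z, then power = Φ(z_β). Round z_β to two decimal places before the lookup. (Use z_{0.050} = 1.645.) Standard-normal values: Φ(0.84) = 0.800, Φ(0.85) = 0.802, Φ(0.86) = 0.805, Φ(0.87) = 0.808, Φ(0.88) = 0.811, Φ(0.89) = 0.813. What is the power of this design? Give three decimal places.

Power ≈ 0.805

z_β = |p₁−p₂|·√(n/[p₁q₁+p₂q₂]) − z_{α/2}
    = 0.13 · √(162/0.4371) − 1.645
    = 0.13 · 19.2516 − 1.645
    = 2.5027 − 1.645 = 0.8577 → 0.86
Power = Φ(0.86) = 0.805.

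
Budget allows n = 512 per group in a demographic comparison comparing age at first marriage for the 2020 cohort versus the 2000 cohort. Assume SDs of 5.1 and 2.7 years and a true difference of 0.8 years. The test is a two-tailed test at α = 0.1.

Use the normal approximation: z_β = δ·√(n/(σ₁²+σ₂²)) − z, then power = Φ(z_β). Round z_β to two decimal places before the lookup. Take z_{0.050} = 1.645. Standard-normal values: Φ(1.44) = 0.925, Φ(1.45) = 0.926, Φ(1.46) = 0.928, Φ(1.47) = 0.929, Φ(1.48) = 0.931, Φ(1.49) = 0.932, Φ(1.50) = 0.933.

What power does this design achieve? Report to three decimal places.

Power ≈ 0.932

z_β = δ·√(n/(σ₁²+σ₂²)) − z_{α/2}
    = 0.8 · √(512/33.3) − 1.645
    = 0.8 · 3.92114 − 1.645
    = 3.1369 − 1.645 = 1.4919 → 1.49
Power = Φ(1.49) = 0.932.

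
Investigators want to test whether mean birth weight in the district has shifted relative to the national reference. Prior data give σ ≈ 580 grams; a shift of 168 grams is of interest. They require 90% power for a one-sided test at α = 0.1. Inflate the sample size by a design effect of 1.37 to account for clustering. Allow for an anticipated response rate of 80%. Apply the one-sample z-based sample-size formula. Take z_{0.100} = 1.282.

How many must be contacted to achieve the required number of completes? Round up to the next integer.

n = (z_α + z_β)² · σ² / δ²
  = (1.282 + 1.282)² · 580² / 168²
  = 6.5741 · 336400 / 28224
  = 78.36
Design effect: 1.37 × 78.36 = 107.35.
Adjust for 80% response: 107.35 / 0.80 = 134.19.
Round up → n = 135.

n = 135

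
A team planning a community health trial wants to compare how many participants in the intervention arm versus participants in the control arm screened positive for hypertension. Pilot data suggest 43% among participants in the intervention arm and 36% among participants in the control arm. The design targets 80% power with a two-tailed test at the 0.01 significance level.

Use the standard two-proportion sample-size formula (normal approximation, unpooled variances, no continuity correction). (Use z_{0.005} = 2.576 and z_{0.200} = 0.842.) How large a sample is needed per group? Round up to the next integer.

n = 1134 per group

n = (z_{α/2} + z_β)² · [p₁(1−p₁) + p₂(1−p₂)] / (p₁ − p₂)²
  = (2.576 + 0.842)² · (0.43·0.57 + 0.36·0.64) / (0.07)²
  = (3.418)² · (0.2451 + 0.2304) / 0.0049
  = 11.6827 · 0.4755 / 0.0049
  = 1133.70
Round up → n = 1134 per group.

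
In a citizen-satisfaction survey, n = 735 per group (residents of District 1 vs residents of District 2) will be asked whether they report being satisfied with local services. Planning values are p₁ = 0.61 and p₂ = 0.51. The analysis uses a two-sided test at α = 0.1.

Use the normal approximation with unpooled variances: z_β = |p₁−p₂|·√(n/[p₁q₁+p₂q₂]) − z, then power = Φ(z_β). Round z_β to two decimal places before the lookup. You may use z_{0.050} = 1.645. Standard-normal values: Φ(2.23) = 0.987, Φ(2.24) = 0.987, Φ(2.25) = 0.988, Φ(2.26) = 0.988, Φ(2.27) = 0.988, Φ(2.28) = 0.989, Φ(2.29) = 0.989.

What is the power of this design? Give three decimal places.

Power ≈ 0.987

z_β = |p₁−p₂|·√(n/[p₁q₁+p₂q₂]) − z_{α/2}
    = 0.10 · √(735/0.4878) − 1.645
    = 0.10 · 38.8171 − 1.645
    = 3.8817 − 1.645 = 2.2367 → 2.24
Power = Φ(2.24) = 0.987.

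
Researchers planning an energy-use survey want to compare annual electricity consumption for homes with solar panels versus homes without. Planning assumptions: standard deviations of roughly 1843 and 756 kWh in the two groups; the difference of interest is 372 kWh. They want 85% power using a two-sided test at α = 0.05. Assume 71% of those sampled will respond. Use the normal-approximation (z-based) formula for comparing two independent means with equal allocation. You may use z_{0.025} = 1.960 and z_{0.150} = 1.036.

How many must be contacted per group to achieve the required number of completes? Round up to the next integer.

n = (z_{α/2} + z_β)² · (σ₁² + σ₂²) / δ²
  = (1.960 + 1.036)² · (1843² + 756² = 3968185) / 372²
  = 8.9760 · 3968185 / 138384
  = 257.39
Adjust for 71% response: 257.39 / 0.71 = 362.52.
Round up → n = 363 per group.

n = 363 per group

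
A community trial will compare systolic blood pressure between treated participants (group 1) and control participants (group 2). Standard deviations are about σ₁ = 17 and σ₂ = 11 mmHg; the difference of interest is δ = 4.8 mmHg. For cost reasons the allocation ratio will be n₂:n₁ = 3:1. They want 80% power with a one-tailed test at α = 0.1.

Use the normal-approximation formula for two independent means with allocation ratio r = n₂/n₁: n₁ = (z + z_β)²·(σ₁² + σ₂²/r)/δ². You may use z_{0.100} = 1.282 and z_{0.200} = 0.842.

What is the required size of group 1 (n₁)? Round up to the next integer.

n₁ = (z_α + z_β)² · (σ₁² + σ₂²/r) / δ²
   = (1.282 + 0.842)² · (17² + 11²/3) / 4.8²
   = 4.5114 · (289 + 40.3333) / 23.04
   = 4.5114 · 329.3333 / 23.04
   = 64.49
Round up → n₁ = 65; n₂ = r·n₁ = 3 × 65 = 195.

n₁ = 65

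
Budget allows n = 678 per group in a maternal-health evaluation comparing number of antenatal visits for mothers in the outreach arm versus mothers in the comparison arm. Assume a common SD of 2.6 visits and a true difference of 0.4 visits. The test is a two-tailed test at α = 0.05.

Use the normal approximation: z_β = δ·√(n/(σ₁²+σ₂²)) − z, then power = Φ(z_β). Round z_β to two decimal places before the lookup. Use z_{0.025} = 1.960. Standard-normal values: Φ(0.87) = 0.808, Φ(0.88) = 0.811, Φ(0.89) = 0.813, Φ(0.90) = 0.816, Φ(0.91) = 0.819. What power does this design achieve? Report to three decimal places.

z_β = δ·√(n/(σ₁²+σ₂²)) − z_{α/2}
    = 0.4 · √(678/13.52) − 1.960
    = 0.4 · 7.08152 − 1.960
    = 2.8326 − 1.960 = 0.8726 → 0.87
Power = Φ(0.87) = 0.808.

Power ≈ 0.808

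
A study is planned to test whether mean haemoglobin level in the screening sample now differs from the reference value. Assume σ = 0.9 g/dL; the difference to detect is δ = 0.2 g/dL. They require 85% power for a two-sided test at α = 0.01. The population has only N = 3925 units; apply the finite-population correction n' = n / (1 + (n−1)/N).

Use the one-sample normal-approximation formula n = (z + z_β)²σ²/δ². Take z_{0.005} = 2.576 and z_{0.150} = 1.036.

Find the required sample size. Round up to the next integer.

n = (z_{α/2} + z_β)² · σ² / δ²
  = (2.576 + 1.036)² · 0.9² / 0.2²
  = 13.0465 · 0.81 / 0.04
  = 264.19
Finite-population correction (N = 3925): 264.19 / (1 + (264.19 − 1)/3925) = 247.59.
Round up → n = 248.

n = 248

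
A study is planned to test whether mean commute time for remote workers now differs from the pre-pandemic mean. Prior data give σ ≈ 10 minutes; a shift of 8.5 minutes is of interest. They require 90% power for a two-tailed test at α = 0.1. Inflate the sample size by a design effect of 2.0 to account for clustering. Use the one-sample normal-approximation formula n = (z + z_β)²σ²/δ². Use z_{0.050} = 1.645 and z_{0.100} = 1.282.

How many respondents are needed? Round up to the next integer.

n = 24

n = (z_{α/2} + z_β)² · σ² / δ²
  = (1.645 + 1.282)² · 10² / 8.5²
  = 8.5673 · 100 / 72.25
  = 11.86
Design effect: 2.0 × 11.86 = 23.72.
Round up → n = 24.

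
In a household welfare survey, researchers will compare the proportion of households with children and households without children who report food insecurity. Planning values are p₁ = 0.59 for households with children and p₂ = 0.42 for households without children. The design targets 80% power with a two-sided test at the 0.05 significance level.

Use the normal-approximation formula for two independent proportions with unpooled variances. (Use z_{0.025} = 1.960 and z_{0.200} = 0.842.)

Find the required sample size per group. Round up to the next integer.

n = (z_{α/2} + z_β)² · [p₁(1−p₁) + p₂(1−p₂)] / (p₁ − p₂)²
  = (1.960 + 0.842)² · (0.59·0.41 + 0.42·0.58) / (0.17)²
  = (2.802)² · (0.2419 + 0.2436) / 0.0289
  = 7.8512 · 0.4855 / 0.0289
  = 131.89
Round up → n = 132 per group.

n = 132 per group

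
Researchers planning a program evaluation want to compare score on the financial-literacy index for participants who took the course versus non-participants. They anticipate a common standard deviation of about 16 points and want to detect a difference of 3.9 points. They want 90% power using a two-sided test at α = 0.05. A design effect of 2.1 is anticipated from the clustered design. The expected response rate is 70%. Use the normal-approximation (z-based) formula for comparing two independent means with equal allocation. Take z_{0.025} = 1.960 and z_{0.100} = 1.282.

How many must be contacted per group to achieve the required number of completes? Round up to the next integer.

n = (z_{α/2} + z_β)² · (σ₁² + σ₂²) / δ²
  = (1.960 + 1.282)² · (2·16² = 512) / 3.9²
  = 10.5106 · 512 / 15.21
  = 353.81
Design effect: 2.1 × 353.81 = 743.00.
Adjust for 70% response: 743.00 / 0.70 = 1061.42.
Round up → n = 1062 per group.

n = 1062 per group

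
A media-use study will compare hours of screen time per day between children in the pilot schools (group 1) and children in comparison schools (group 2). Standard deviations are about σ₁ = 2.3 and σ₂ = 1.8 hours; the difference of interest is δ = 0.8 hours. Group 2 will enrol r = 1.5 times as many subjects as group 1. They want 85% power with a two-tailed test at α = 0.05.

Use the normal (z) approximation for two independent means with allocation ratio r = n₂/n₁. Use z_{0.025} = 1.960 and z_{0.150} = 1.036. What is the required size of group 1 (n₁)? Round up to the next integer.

n₁ = (z_{α/2} + z_β)² · (σ₁² + σ₂²/r) / δ²
   = (1.960 + 1.036)² · (2.3² + 1.8²/1.5) / 0.8²
   = 8.9760 · (5.29 + 2.16) / 0.64
   = 8.9760 · 7.45 / 0.64
   = 104.49
Round up → n₁ = 105; n₂ = r·n₁ = 1.5 × 105 = 158.

n₁ = 105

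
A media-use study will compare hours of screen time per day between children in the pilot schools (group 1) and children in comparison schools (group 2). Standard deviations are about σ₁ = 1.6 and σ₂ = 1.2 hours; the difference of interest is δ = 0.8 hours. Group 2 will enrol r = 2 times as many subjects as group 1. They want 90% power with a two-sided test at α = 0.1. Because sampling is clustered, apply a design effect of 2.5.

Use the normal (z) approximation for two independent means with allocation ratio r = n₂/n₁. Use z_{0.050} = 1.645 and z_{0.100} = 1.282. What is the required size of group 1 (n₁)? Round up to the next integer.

n₁ = 110

n₁ = (z_{α/2} + z_β)² · (σ₁² + σ₂²/r) / δ²
   = (1.645 + 1.282)² · (1.6² + 1.2²/2) / 0.8²
   = 8.5673 · (2.56 + 0.72) / 0.64
   = 8.5673 · 3.28 / 0.64
   = 43.91
Design effect: 2.5 × 43.91 = 109.77.
Round up → n₁ = 110; n₂ = r·n₁ = 2 × 110 = 220.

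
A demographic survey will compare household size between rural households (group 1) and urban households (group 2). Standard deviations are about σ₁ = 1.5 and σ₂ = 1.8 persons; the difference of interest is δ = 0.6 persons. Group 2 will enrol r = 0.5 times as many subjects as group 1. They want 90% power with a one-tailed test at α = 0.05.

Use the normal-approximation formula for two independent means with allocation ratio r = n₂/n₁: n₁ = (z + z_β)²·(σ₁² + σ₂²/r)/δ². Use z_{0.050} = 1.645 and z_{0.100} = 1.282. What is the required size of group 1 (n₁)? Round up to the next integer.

n₁ = 208

n₁ = (z_α + z_β)² · (σ₁² + σ₂²/r) / δ²
   = (1.645 + 1.282)² · (1.5² + 1.8²/0.5) / 0.6²
   = 8.5673 · (2.25 + 6.48) / 0.36
   = 8.5673 · 8.73 / 0.36
   = 207.76
Round up → n₁ = 208; n₂ = r·n₁ = 0.5 × 208 = 104.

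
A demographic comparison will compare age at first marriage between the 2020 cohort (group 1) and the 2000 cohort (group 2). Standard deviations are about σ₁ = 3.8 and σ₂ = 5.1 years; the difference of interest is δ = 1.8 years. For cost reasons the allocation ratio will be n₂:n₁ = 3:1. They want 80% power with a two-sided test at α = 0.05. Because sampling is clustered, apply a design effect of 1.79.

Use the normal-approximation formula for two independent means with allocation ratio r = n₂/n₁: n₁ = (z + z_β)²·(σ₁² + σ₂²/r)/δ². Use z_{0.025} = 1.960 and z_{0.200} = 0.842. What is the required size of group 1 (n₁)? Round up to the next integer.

n₁ = (z_{α/2} + z_β)² · (σ₁² + σ₂²/r) / δ²
   = (1.960 + 0.842)² · (3.8² + 5.1²/3) / 1.8²
   = 7.8512 · (14.44 + 8.67) / 3.24
   = 7.8512 · 23.11 / 3.24
   = 56.00
Design effect: 1.79 × 56.00 = 100.24.
Round up → n₁ = 101; n₂ = r·n₁ = 3 × 101 = 303.

n₁ = 101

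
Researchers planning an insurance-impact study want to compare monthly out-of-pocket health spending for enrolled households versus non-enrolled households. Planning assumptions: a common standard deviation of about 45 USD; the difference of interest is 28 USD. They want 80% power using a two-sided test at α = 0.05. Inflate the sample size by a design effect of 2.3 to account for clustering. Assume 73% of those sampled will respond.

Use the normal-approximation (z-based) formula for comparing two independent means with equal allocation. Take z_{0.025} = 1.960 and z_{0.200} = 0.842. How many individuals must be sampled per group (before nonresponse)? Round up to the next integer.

n = (z_{α/2} + z_β)² · (σ₁² + σ₂²) / δ²
  = (1.960 + 0.842)² · (2·45² = 4050) / 28²
  = 7.8512 · 4050 / 784
  = 40.56
Design effect: 2.3 × 40.56 = 93.28.
Adjust for 73% response: 93.28 / 0.73 = 127.79.
Round up → n = 128 per group.

n = 128 per group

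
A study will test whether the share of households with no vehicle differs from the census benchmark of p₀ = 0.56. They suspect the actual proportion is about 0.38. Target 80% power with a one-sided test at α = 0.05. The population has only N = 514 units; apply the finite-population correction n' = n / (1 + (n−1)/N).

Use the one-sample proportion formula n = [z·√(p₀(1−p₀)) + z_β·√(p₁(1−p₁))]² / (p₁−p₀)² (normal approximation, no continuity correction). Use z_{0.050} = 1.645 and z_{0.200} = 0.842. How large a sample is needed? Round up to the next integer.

n = [z_α·√(p₀q₀) + z_β·√(p₁q₁)]² / (p₁ − p₀)²
  = [1.645·√(0.56·0.44) + 0.842·√(0.38·0.62)]² / (-0.18)²
  = [1.645·0.4964 + 0.842·0.4854]² / 0.0324
  = [1.2253]² / 0.0324
  = 46.33
Finite-population correction (N = 514): 46.33 / (1 + (46.33 − 1)/514) = 42.58.
Round up → n = 43.

n = 43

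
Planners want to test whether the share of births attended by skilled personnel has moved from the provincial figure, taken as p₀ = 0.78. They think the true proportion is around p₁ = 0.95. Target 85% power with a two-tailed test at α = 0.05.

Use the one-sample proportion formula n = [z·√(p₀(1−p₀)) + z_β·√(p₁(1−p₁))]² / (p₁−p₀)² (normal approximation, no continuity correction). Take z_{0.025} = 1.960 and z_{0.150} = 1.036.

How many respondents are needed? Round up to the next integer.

n = [z_{α/2}·√(p₀q₀) + z_β·√(p₁q₁)]² / (p₁ − p₀)²
  = [1.960·√(0.78·0.22) + 1.036·√(0.95·0.05)]² / (0.17)²
  = [1.960·0.4142 + 1.036·0.2179]² / 0.0289
  = [1.0377]² / 0.0289
  = 37.26
Round up → n = 38.

n = 38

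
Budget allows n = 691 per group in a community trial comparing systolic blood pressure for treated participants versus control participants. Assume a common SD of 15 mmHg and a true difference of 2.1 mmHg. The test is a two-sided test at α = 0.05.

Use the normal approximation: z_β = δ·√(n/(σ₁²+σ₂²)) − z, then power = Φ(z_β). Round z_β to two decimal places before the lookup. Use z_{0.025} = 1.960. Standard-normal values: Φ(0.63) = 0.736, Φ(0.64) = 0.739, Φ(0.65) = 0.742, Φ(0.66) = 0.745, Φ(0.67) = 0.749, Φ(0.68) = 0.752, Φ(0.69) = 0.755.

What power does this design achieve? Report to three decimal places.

Power ≈ 0.739

z_β = δ·√(n/(σ₁²+σ₂²)) − z_{α/2}
    = 2.1 · √(691/450) − 1.960
    = 2.1 · 1.23918 − 1.960
    = 2.6023 − 1.960 = 0.6423 → 0.64
Power = Φ(0.64) = 0.739.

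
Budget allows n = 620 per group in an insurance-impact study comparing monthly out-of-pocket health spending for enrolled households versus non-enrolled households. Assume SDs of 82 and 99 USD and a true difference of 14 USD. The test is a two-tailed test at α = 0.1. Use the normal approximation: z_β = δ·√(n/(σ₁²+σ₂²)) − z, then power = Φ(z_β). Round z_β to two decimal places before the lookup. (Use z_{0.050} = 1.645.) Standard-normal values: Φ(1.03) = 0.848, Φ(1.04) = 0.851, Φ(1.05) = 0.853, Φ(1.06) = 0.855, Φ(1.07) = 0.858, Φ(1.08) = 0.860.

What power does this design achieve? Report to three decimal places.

z_β = δ·√(n/(σ₁²+σ₂²)) − z_{α/2}
    = 14 · √(620/16525) − 1.645
    = 14 · 0.19370 − 1.645
    = 2.7118 − 1.645 = 1.0668 → 1.07
Power = Φ(1.07) = 0.858.

Power ≈ 0.858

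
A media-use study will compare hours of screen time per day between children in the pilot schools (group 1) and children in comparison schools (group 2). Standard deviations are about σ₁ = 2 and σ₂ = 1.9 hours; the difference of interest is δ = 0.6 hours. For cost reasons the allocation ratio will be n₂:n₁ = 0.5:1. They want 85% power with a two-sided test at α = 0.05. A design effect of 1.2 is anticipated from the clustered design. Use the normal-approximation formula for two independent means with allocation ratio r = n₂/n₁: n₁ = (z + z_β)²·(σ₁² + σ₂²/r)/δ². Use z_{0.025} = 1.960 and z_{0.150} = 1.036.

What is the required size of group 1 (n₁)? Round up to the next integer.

n₁ = (z_{α/2} + z_β)² · (σ₁² + σ₂²/r) / δ²
   = (1.960 + 1.036)² · (2² + 1.9²/0.5) / 0.6²
   = 8.9760 · (4 + 7.22) / 0.36
   = 8.9760 · 11.22 / 0.36
   = 279.75
Design effect: 1.2 × 279.75 = 335.70.
Round up → n₁ = 336; n₂ = r·n₁ = 0.5 × 336 = 168.

n₁ = 336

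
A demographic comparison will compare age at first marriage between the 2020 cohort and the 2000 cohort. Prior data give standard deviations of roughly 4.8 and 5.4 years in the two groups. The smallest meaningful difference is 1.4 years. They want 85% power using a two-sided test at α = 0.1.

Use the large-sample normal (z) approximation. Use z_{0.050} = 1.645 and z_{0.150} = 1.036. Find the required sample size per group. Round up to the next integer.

n = (z_{α/2} + z_β)² · (σ₁² + σ₂²) / δ²
  = (1.645 + 1.036)² · (4.8² + 5.4² = 52.2) / 1.4²
  = 7.1878 · 52.2 / 1.96
  = 191.43
Round up → n = 192 per group.

n = 192 per group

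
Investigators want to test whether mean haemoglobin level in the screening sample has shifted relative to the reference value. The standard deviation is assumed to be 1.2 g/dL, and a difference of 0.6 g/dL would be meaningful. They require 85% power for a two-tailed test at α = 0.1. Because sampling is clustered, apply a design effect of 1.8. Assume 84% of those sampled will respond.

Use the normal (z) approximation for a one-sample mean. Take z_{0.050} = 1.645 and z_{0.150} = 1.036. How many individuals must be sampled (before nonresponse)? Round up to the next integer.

n = (z_{α/2} + z_β)² · σ² / δ²
  = (1.645 + 1.036)² · 1.2² / 0.6²
  = 7.1878 · 1.44 / 0.36
  = 28.75
Design effect: 1.8 × 28.75 = 51.75.
Adjust for 84% response: 51.75 / 0.84 = 61.61.
Round up → n = 62.

n = 62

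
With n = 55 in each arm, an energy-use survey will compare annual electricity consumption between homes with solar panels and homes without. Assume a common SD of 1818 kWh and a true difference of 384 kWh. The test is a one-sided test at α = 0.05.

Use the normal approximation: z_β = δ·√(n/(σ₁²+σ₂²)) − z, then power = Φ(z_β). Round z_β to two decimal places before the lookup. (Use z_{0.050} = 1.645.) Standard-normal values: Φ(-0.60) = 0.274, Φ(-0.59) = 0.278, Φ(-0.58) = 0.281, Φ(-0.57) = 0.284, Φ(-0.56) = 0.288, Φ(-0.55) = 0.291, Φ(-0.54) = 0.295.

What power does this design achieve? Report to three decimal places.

Power ≈ 0.295

z_β = δ·√(n/(σ₁²+σ₂²)) − z_α
    = 384 · √(55/6610248) − 1.645
    = 384 · 0.00288 − 1.645
    = 1.1077 − 1.645 = -0.5373 → -0.54
Power = Φ(-0.54) = 0.295.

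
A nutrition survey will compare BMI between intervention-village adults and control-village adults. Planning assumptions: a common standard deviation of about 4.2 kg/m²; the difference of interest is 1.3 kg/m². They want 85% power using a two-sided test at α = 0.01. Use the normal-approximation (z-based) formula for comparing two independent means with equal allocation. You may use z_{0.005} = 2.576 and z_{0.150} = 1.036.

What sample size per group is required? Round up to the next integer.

n = 273 per group

n = (z_{α/2} + z_β)² · (σ₁² + σ₂²) / δ²
  = (2.576 + 1.036)² · (2·4.2² = 35.28) / 1.3²
  = 13.0465 · 35.28 / 1.69
  = 272.36
Round up → n = 273 per group.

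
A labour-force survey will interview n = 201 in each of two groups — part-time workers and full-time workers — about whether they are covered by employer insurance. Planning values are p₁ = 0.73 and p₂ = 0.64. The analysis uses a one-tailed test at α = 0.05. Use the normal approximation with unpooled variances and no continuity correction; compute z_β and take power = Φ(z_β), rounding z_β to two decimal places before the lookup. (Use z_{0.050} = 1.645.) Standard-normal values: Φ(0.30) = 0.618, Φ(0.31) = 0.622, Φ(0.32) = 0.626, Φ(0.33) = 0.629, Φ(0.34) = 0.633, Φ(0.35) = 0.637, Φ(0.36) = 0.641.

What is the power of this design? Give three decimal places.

z_β = |p₁−p₂|·√(n/[p₁q₁+p₂q₂]) − z_α
    = 0.09 · √(201/0.4275) − 1.645
    = 0.09 · 21.6835 − 1.645
    = 1.9515 − 1.645 = 0.3065 → 0.31
Power = Φ(0.31) = 0.622.

Power ≈ 0.622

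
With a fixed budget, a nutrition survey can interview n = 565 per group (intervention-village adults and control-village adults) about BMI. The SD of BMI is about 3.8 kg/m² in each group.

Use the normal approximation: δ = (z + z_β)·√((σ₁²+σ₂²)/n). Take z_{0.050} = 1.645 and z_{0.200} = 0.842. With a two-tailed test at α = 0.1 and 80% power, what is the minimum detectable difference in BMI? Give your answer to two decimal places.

δ = (z_{α/2} + z_β) · √((σ₁²+σ₂²)/n)
  = (1.645 + 0.842) · √(28.88/565)
  = 2.487 · √0.05112
  = 2.487 · 0.2261
  = 0.5623

Minimum detectable difference ≈ 0.56 kg/m²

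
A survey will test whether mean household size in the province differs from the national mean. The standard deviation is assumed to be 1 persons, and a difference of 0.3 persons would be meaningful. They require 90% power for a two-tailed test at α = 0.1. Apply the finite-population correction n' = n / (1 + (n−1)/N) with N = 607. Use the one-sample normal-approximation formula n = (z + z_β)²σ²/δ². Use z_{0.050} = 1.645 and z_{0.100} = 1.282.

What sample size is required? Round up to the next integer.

n = 83

n = (z_{α/2} + z_β)² · σ² / δ²
  = (1.645 + 1.282)² · 1² / 0.3²
  = 8.5673 · 1 / 0.09
  = 95.19
Finite-population correction (N = 607): 95.19 / (1 + (95.19 − 1)/607) = 82.41.
Round up → n = 83.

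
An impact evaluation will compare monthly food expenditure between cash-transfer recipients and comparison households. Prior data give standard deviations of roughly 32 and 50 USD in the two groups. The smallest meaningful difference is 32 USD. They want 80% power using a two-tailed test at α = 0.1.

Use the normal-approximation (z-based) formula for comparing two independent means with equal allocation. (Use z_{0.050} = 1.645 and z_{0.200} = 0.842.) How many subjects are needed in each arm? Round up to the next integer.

n = (z_{α/2} + z_β)² · (σ₁² + σ₂²) / δ²
  = (1.645 + 0.842)² · (32² + 50² = 3524) / 32²
  = 6.1852 · 3524 / 1024
  = 21.29
Round up → n = 22 per group.

n = 22 per group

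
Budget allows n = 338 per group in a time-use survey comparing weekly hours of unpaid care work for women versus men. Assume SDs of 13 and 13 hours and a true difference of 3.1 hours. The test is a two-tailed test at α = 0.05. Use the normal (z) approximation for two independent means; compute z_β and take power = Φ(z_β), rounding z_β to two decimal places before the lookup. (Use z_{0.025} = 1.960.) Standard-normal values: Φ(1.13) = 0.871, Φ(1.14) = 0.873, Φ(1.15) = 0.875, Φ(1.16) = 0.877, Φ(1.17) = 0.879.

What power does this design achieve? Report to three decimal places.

z_β = δ·√(n/(σ₁²+σ₂²)) − z_{α/2}
    = 3.1 · √(338/338) − 1.960
    = 3.1 · 1.00000 − 1.960
    = 3.1000 − 1.960 = 1.1400 → 1.14
Power = Φ(1.14) = 0.873.

Power ≈ 0.873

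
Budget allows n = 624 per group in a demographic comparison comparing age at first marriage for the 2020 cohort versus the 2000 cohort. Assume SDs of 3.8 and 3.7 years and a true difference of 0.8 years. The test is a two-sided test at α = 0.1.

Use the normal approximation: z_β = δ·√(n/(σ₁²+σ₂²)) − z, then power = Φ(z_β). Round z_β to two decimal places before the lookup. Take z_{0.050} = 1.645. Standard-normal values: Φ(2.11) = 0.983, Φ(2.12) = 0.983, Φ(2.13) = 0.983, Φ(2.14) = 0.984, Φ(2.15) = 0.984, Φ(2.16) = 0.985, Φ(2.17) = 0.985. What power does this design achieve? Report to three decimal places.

Power ≈ 0.983

z_β = δ·√(n/(σ₁²+σ₂²)) − z_{α/2}
    = 0.8 · √(624/28.13) − 1.645
    = 0.8 · 4.70985 − 1.645
    = 3.7679 − 1.645 = 2.1229 → 2.12
Power = Φ(2.12) = 0.983.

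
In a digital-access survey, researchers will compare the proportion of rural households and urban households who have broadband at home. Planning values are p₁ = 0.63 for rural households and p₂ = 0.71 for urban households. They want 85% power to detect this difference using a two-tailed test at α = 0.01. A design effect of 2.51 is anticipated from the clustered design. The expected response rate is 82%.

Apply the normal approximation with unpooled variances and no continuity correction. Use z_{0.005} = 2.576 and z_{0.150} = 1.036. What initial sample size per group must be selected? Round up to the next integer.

n = (z_{α/2} + z_β)² · [p₁(1−p₁) + p₂(1−p₂)] / (p₁ − p₂)²
  = (2.576 + 1.036)² · (0.63·0.37 + 0.71·0.29) / (-0.08)²
  = (3.612)² · (0.2331 + 0.2059) / 0.0064
  = 13.0465 · 0.4390 / 0.0064
  = 894.91
Design effect: 2.51 × 894.91 = 2246.23.
Adjust for 82% response: 2246.23 / 0.82 = 2739.30.
Round up → n = 2740 per group.

n = 2740 per group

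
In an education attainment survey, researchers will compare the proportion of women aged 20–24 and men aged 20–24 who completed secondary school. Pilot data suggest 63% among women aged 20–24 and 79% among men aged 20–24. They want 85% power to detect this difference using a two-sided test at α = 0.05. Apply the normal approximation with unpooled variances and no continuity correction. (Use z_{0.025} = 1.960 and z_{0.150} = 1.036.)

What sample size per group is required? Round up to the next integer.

n = 140 per group

n = (z_{α/2} + z_β)² · [p₁(1−p₁) + p₂(1−p₂)] / (p₁ − p₂)²
  = (1.960 + 1.036)² · (0.63·0.37 + 0.79·0.21) / (-0.16)²
  = (2.996)² · (0.2331 + 0.1659) / 0.0256
  = 8.9760 · 0.3990 / 0.0256
  = 139.90
Round up → n = 140 per group.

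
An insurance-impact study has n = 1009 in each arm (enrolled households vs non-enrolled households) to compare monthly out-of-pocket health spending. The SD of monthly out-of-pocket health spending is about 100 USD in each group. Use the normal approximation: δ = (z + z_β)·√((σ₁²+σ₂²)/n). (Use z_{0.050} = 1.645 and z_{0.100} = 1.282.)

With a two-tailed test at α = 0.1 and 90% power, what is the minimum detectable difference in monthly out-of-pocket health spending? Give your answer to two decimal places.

δ = (z_{α/2} + z_β) · √((σ₁²+σ₂²)/n)
  = (1.645 + 1.282) · √(20000/1009)
  = 2.927 · √19.8216
  = 2.927 · 4.4521
  = 13.0314

Minimum detectable difference ≈ 13.03 USD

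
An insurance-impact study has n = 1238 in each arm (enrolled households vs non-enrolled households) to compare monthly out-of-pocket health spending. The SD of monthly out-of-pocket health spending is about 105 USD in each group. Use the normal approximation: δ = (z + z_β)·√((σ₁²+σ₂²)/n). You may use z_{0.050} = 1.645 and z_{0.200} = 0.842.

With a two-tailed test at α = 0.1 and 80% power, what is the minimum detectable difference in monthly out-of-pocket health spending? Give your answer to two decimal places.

Minimum detectable difference ≈ 10.50 USD

δ = (z_{α/2} + z_β) · √((σ₁²+σ₂²)/n)
  = (1.645 + 0.842) · √(22050/1238)
  = 2.487 · √17.811
  = 2.487 · 4.2203
  = 10.4959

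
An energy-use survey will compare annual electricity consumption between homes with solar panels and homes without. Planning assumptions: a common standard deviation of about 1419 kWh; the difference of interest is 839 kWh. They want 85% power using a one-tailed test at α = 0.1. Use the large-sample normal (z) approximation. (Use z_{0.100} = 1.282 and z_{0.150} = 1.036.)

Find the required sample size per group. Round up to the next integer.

n = (z_α + z_β)² · (σ₁² + σ₂²) / δ²
  = (1.282 + 1.036)² · (2·1419² = 4027122) / 839²
  = 5.3731 · 4027122 / 703921
  = 30.74
Round up → n = 31 per group.

n = 31 per group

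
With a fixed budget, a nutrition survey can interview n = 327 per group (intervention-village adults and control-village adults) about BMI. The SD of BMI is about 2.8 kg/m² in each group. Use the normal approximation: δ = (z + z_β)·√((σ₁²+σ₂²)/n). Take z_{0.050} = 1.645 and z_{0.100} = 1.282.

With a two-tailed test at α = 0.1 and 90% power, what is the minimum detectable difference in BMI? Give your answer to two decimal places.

Minimum detectable difference ≈ 0.64 kg/m²

δ = (z_{α/2} + z_β) · √((σ₁²+σ₂²)/n)
  = (1.645 + 1.282) · √(15.68/327)
  = 2.927 · √0.04795
  = 2.927 · 0.2190
  = 0.6409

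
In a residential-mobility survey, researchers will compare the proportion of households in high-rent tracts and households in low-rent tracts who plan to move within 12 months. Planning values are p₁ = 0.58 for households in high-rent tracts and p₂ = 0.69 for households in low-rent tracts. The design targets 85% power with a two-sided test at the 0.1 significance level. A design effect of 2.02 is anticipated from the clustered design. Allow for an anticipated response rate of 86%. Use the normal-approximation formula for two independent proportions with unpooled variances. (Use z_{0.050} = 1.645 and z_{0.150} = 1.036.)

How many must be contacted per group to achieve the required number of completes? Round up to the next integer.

n = 639 per group

n = (z_{α/2} + z_β)² · [p₁(1−p₁) + p₂(1−p₂)] / (p₁ − p₂)²
  = (1.645 + 1.036)² · (0.58·0.42 + 0.69·0.31) / (-0.11)²
  = (2.681)² · (0.2436 + 0.2139) / 0.0121
  = 7.1878 · 0.4575 / 0.0121
  = 271.77
Design effect: 2.02 × 271.77 = 548.97.
Adjust for 86% response: 548.97 / 0.86 = 638.34.
Round up → n = 639 per group.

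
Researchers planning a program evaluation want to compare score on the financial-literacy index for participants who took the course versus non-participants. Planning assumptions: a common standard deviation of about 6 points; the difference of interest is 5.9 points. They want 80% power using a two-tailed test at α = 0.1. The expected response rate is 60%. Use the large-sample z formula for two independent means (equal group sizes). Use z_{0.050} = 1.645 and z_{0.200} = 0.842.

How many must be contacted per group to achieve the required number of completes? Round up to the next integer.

n = (z_{α/2} + z_β)² · (σ₁² + σ₂²) / δ²
  = (1.645 + 0.842)² · (2·6² = 72) / 5.9²
  = 6.1852 · 72 / 34.81
  = 12.79
Adjust for 60% response: 12.79 / 0.60 = 21.32.
Round up → n = 22 per group.

n = 22 per group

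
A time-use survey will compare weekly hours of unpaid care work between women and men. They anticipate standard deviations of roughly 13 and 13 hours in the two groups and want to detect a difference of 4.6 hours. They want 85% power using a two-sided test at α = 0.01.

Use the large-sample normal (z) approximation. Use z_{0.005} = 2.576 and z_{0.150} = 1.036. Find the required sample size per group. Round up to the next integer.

n = (z_{α/2} + z_β)² · (σ₁² + σ₂²) / δ²
  = (2.576 + 1.036)² · (13² + 13² = 338) / 4.6²
  = 13.0465 · 338 / 21.16
  = 208.40
Round up → n = 209 per group.

n = 209 per group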